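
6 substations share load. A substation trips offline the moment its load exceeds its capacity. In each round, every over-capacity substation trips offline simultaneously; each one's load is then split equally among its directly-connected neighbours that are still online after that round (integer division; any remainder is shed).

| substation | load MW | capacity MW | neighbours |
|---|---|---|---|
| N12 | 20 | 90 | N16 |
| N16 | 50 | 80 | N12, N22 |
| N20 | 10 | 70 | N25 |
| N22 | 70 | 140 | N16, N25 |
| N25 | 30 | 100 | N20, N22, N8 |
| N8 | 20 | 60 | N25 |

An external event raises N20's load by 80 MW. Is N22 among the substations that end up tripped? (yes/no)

Round 1 — N20 at 90 > 70. N20 trips offline.
  N20 sheds 90 MW to N25: 90 each.
    N25: 30+90 = 120 > 100
Round 2 — N25 trips offline.
  N25 sheds 120 MW to N22, N8: 60 each.
    N22: 70+60 = 130 ≤ 140
    N8: 20+60 = 80 > 60
Round 3 — N8 trips offline.
  N8 sheds 80 MW: no online neighbours, lost.
No further trips.

no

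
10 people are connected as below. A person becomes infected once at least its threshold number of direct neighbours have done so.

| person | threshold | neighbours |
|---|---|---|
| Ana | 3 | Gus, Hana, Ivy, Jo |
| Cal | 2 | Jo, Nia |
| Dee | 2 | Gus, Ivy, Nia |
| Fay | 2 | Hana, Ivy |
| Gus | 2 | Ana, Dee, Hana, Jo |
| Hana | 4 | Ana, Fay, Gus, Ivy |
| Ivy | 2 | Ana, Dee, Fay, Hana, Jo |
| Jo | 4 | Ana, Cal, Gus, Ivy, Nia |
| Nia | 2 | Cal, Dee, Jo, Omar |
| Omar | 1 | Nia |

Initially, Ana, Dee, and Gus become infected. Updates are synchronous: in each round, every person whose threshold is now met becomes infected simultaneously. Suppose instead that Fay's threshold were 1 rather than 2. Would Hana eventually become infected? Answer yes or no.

yes

With Fay's threshold at 1:
Round 1 — Ana, Dee, Gus become infected (initial).
Round 2 — checking thresholds:
  Hana: 2 of 4 neighbours < 4, holds.
  Ivy: 2 of 5 neighbours ≥ 2, becomes infected.
  Jo: 2 of 5 neighbours < 4, holds.
  Nia: 1 of 4 neighbours < 2, holds.
Round 3 — checking thresholds:
  Fay: 1 of 2 neighbours ≥ 1, becomes infected.
  Hana: 3 of 4 neighbours < 4, holds.
  Jo: 3 of 5 neighbours < 4, holds.
  Nia: 1 of 4 neighbours < 2, holds.
Round 4 — checking thresholds:
  Hana: 4 of 4 neighbours ≥ 4, becomes infected.
  Jo: 3 of 5 neighbours < 4, holds.
  Nia: 1 of 4 neighbours < 2, holds.
Round 5 — no new infections; cascade stops.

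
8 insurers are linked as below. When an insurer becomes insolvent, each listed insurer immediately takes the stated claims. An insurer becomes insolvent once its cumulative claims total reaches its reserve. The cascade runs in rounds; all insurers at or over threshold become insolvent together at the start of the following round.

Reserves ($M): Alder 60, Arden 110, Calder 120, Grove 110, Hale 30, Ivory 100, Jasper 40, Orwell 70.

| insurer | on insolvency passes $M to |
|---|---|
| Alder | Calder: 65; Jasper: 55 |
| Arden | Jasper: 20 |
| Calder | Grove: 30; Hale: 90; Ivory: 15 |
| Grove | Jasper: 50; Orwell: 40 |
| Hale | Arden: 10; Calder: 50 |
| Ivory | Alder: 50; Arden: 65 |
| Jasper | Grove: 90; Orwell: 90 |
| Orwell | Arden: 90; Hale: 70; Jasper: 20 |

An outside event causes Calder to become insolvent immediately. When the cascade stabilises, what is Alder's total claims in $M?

Round 1 — Calder becomes insolvent (initial).
  Grove: +30 → 30 < 110
  Hale: +90 → 90 ≥ 30
  Ivory: +15 → 15 < 100
Round 2 — Hale becomes insolvent.
  Arden: +10 → 10 < 110
No further insolvencies.

0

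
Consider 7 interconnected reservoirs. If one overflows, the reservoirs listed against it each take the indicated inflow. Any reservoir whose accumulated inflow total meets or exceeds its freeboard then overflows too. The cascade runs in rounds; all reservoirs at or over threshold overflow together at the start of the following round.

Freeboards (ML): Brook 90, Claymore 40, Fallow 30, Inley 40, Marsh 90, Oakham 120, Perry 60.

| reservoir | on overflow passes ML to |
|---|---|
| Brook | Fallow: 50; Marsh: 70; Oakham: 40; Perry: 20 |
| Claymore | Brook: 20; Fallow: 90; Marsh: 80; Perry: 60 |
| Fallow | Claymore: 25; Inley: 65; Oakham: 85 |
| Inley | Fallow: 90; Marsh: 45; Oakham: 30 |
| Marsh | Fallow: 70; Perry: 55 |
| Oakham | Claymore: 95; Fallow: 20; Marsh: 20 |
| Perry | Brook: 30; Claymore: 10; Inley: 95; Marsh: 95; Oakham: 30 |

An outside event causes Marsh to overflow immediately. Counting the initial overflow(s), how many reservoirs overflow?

Round 1 — Marsh overflows (initial).
  Fallow: +70 → 70 ≥ 30
  Perry: +55 → 55 < 60
Round 2 — Fallow overflows.
  Claymore: +25 → 25 < 40
  Inley: +65 → 65 ≥ 40
  Oakham: +85 → 85 < 120
Round 3 — Inley overflows.
  Oakham: +30 → 115 < 120
No further overflows.

3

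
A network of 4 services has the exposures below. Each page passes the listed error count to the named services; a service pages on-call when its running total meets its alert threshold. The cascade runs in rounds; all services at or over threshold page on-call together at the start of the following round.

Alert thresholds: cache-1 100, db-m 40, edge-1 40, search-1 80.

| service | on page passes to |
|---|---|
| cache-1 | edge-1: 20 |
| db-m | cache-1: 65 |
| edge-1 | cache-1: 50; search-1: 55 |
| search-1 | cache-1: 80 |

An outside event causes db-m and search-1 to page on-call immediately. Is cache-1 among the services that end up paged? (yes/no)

yes

Round 1 — db-m, search-1 page on-call (initial).
  cache-1: +65+80 → 145 ≥ 100
Round 2 — cache-1 pages on-call.
  edge-1: +20 → 20 < 40
No further pages.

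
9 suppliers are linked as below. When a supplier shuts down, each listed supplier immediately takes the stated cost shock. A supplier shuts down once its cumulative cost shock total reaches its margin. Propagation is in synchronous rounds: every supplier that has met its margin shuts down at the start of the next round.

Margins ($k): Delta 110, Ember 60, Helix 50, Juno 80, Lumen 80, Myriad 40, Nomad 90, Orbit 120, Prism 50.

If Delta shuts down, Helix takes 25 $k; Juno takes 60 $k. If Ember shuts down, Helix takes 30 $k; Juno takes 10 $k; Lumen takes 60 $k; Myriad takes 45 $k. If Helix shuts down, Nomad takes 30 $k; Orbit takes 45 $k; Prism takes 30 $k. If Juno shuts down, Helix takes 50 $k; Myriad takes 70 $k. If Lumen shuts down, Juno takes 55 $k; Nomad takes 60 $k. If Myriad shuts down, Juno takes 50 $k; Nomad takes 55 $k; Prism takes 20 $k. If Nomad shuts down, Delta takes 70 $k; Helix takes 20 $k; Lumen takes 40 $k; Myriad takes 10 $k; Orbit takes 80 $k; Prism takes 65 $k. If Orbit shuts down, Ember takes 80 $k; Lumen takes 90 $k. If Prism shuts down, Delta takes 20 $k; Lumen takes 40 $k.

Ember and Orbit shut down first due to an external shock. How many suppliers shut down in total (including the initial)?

Round 1 — Ember, Orbit shut down (initial).
  Helix: +30 → 30 < 50
  Juno: +10 → 10 < 80
  Lumen: +60+90 → 150 ≥ 80
  Myriad: +45 → 45 ≥ 40
Round 2 — Lumen, Myriad shut down.
  Juno: +55+50 → 115 ≥ 80
  Nomad: +60+55 → 115 ≥ 90
  Prism: +20 → 20 < 50
Round 3 — Juno, Nomad shut down.
  Delta: +70 → 70 < 110
  Helix: +50+20 → 100 ≥ 50
  Prism: +65 → 85 ≥ 50
Round 4 — Helix, Prism shut down.
  Delta: +20 → 90 < 110
No further shutdowns.

8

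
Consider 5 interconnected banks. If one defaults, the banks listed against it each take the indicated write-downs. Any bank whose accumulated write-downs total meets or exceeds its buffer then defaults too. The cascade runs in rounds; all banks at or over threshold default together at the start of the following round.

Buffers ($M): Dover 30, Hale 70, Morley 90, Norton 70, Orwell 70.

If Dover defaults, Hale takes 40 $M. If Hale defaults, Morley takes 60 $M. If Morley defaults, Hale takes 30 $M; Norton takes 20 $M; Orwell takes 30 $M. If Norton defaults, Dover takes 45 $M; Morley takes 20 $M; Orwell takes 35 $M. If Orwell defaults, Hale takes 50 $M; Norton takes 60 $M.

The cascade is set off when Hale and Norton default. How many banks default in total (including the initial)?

3

Round 1 — Hale, Norton default (initial).
  Dover: +45 → 45 ≥ 30
  Morley: +60+20 → 80 < 90
  Orwell: +35 → 35 < 70
Round 2 — Dover defaults.
No further defaults.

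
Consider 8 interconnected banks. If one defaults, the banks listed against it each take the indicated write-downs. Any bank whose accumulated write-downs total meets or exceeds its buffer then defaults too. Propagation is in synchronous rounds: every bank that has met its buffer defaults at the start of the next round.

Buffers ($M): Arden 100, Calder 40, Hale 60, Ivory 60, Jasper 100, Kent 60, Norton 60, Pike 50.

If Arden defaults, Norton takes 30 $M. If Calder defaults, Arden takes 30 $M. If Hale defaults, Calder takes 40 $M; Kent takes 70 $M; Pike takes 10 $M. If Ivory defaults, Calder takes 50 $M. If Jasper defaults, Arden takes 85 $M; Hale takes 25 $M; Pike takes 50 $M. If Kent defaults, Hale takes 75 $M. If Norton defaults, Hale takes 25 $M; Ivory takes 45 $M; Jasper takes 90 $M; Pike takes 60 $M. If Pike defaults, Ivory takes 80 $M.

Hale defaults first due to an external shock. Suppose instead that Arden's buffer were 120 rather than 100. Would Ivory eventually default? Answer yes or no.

no

With Arden's buffer at 120:
Round 1 — Hale defaults (initial).
  Calder: +40 → 40 ≥ 40
  Kent: +70 → 70 ≥ 60
  Pike: +10 → 10 < 50
Round 2 — Calder, Kent default.
  Arden: +30 → 30 < 120
No further defaults.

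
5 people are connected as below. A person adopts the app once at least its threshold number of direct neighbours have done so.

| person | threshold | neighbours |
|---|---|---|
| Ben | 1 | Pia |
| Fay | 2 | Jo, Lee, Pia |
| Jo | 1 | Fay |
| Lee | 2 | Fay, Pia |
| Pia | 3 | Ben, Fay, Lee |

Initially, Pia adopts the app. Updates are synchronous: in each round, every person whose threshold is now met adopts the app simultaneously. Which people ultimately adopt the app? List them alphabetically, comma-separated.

Round 1 — Pia adopts the app (initial).
Round 2 — checking thresholds:
  Ben: 1 of 1 neighbours ≥ 1, adopts the app.
  Fay: 1 of 3 neighbours < 2, holds.
  Lee: 1 of 2 neighbours < 2, holds.
Round 3 — no new adoptions; cascade stops.

Ben, Pia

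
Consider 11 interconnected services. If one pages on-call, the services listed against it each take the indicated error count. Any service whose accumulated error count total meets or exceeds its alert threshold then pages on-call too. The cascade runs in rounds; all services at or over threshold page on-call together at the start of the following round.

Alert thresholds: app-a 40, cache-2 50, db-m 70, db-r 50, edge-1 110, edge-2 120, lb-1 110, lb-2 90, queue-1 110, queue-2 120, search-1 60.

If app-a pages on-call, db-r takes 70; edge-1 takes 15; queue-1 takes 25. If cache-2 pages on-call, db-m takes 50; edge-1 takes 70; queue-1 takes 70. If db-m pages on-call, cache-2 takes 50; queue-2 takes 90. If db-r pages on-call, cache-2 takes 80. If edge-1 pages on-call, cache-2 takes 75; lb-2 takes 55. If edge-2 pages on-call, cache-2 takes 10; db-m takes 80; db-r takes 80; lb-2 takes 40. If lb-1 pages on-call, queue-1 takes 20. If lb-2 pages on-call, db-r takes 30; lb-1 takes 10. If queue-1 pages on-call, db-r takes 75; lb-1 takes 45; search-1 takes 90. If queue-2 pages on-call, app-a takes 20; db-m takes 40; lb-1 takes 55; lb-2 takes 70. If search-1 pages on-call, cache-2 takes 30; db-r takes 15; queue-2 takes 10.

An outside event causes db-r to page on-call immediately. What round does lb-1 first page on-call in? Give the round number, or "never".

never

Round 1 — db-r pages on-call (initial).
  cache-2: +80 → 80 ≥ 50
Round 2 — cache-2 pages on-call.
  db-m: +50 → 50 < 70
  edge-1: +70 → 70 < 110
  queue-1: +70 → 70 < 110
No further pages.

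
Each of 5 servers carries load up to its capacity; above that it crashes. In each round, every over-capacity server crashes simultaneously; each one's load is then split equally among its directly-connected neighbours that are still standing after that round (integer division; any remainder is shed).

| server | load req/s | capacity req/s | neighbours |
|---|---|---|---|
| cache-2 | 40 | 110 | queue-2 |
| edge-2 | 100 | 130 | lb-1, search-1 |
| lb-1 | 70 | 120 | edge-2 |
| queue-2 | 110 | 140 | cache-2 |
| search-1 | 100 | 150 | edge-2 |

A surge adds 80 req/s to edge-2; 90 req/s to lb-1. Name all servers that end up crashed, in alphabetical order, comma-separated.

edge-2, lb-1, search-1

Round 1 — edge-2 at 180 > 130; lb-1 at 160 > 120. edge-2, lb-1 crash.
  edge-2 sheds 180 req/s to search-1: 180 each.
    search-1: 100+180 = 280 > 150
  lb-1 sheds 160 req/s: no online neighbours, lost.
Round 2 — search-1 crashes.
  search-1 sheds 280 req/s: no online neighbours, lost.
No further crashes.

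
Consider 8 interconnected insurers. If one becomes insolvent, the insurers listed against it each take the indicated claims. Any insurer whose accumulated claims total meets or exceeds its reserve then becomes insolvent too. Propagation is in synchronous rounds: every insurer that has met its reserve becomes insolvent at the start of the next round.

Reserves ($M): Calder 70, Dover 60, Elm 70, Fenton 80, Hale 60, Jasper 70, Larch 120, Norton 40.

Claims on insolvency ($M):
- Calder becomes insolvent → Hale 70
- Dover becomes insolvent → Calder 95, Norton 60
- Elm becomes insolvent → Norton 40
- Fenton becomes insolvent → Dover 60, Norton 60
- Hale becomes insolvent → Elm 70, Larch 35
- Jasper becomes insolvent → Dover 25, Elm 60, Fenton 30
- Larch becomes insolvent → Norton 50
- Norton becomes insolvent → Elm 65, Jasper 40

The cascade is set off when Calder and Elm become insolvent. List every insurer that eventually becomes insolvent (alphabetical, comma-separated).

Calder, Elm, Hale, Norton

Round 1 — Calder, Elm become insolvent (initial).
  Hale: +70 → 70 ≥ 60
  Norton: +40 → 40 ≥ 40
Round 2 — Hale, Norton become insolvent.
  Jasper: +40 → 40 < 70
  Larch: +35 → 35 < 120
No further insolvencies.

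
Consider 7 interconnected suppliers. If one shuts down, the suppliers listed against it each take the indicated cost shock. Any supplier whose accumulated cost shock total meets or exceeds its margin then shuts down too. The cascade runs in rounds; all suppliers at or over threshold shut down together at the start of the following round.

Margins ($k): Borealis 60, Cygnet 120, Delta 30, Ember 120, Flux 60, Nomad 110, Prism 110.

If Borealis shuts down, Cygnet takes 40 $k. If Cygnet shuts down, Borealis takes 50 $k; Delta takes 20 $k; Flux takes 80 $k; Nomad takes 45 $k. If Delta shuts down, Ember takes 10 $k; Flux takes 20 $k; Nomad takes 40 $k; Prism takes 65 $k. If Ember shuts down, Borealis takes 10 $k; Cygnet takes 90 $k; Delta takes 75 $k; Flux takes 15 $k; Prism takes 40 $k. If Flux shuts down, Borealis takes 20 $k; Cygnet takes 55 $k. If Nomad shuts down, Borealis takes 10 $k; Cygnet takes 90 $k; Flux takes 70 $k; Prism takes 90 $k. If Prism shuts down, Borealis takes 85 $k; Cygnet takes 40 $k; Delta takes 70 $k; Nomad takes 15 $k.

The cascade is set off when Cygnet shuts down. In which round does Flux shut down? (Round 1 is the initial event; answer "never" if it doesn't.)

2

Round 1 — Cygnet shuts down (initial).
  Borealis: +50 → 50 < 60
  Delta: +20 → 20 < 30
  Flux: +80 → 80 ≥ 60
  Nomad: +45 → 45 < 110
Round 2 — Flux shuts down.
  Borealis: +20 → 70 ≥ 60
Round 3 — Borealis shuts down.
No further shutdowns.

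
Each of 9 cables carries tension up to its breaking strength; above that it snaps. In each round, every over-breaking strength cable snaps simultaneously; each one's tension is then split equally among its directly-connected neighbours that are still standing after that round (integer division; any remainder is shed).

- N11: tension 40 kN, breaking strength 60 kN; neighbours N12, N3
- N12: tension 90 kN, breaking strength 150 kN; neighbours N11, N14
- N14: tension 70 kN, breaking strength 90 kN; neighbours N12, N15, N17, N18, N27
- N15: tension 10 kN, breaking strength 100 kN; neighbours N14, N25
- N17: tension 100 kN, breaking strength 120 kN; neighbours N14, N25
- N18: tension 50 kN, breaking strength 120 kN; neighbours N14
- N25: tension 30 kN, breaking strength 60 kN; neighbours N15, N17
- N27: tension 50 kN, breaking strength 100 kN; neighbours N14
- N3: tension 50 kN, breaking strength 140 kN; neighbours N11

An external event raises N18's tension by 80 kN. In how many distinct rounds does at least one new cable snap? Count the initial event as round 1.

5

Round 1 — N18 at 130 > 120. N18 snaps.
  N18 sheds 130 kN to N14: 130 each.
    N14: 70+130 = 200 > 90
Round 2 — N14 snaps.
  N14 sheds 200 kN to N12, N15, N17, N27: 50 each.
    N12: 90+50 = 140 ≤ 150
    N15: 10+50 = 60 ≤ 100
    N17: 100+50 = 150 > 120
    N27: 50+50 = 100 ≤ 100
Round 3 — N17 snaps.
  N17 sheds 150 kN to N25: 150 each.
    N25: 30+150 = 180 > 60
Round 4 — N25 snaps.
  N25 sheds 180 kN to N15: 180 each.
    N15: 60+180 = 240 > 100
Round 5 — N15 snaps.
  N15 sheds 240 kN: no online neighbours, lost.
No further breaks.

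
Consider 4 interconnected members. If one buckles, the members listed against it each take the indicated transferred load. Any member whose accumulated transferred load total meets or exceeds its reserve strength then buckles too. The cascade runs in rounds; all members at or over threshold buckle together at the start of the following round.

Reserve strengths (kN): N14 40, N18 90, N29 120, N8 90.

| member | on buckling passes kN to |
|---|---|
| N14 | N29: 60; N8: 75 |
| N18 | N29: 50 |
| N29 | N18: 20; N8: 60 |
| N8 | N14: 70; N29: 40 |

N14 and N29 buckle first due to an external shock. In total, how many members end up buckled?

Round 1 — N14, N29 buckle (initial).
  N18: +20 → 20 < 90
  N8: +75+60 → 135 ≥ 90
Round 2 — N8 buckles.
No further bucklings.

3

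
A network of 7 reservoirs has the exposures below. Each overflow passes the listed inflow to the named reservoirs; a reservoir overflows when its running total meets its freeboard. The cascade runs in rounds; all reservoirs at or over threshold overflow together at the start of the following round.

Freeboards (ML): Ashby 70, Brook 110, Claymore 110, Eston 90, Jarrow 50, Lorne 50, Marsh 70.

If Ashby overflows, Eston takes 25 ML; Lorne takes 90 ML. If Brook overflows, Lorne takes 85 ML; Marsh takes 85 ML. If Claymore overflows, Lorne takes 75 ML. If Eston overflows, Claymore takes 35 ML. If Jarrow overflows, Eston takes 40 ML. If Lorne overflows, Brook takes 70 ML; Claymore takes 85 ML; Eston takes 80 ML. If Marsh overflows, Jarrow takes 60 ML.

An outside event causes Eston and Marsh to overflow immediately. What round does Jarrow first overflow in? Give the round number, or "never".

Round 1 — Eston, Marsh overflow (initial).
  Claymore: +35 → 35 < 110
  Jarrow: +60 → 60 ≥ 50
Round 2 — Jarrow overflows.
No further overflows.

2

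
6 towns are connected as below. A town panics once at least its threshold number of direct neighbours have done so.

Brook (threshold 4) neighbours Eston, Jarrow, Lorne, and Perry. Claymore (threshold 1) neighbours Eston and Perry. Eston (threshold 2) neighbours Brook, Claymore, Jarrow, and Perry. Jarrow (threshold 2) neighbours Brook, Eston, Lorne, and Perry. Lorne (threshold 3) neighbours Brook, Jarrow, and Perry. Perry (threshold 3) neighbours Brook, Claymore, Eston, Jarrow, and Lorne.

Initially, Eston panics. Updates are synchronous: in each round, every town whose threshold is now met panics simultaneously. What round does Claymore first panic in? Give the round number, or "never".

2

Round 1 — Eston panics (initial).
Round 2 — checking thresholds:
  Brook: 1 of 4 neighbours < 4, not yet.
  Claymore: 1 of 2 neighbours ≥ 1, panics.
  Jarrow: 1 of 4 neighbours < 2, not yet.
  Perry: 1 of 5 neighbours < 3, not yet.
Round 3 — no new panics; cascade stops.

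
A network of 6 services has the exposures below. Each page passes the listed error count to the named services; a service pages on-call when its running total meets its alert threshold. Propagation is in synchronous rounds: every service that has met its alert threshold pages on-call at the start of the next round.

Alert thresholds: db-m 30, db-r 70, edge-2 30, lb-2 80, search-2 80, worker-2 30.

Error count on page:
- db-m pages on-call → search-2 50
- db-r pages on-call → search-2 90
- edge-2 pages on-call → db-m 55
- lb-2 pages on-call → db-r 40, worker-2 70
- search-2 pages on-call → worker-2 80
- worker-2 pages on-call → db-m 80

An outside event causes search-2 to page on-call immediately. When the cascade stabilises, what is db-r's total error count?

Round 1 — search-2 pages on-call (initial).
  worker-2: +80 → 80 ≥ 30
Round 2 — worker-2 pages on-call.
  db-m: +80 → 80 ≥ 30
Round 3 — db-m pages on-call.
No further pages.

0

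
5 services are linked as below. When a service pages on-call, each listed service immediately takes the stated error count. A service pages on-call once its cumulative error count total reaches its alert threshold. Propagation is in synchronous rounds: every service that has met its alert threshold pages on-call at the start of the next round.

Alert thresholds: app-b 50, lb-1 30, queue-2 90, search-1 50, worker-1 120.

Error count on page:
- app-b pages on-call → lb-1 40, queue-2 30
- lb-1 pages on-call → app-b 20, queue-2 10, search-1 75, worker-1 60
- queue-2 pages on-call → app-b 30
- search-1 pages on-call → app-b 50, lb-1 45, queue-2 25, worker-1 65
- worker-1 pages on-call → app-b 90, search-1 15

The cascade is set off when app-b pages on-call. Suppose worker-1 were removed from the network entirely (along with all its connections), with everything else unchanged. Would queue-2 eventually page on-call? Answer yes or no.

no

With worker-1 removed:
Round 1 — app-b pages on-call (initial).
  lb-1: +40 → 40 ≥ 30
  queue-2: +30 → 30 < 90
Round 2 — lb-1 pages on-call.
  queue-2: +10 → 40 < 90
  search-1: +75 → 75 ≥ 50
Round 3 — search-1 pages on-call.
  queue-2: +25 → 65 < 90
No further pages.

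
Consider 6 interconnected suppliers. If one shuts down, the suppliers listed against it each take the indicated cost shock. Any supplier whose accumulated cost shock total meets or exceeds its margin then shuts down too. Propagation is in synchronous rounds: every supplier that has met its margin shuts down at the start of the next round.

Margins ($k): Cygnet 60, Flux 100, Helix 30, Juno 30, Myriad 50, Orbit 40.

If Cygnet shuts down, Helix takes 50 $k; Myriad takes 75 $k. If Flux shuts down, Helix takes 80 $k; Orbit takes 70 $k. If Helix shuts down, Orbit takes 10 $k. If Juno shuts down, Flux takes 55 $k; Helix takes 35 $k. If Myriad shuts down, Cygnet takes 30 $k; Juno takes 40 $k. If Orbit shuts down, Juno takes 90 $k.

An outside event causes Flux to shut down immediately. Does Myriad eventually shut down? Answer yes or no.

no

Round 1 — Flux shuts down (initial).
  Helix: +80 → 80 ≥ 30
  Orbit: +70 → 70 ≥ 40
Round 2 — Helix, Orbit shut down.
  Juno: +90 → 90 ≥ 30
Round 3 — Juno shuts down.
No further shutdowns.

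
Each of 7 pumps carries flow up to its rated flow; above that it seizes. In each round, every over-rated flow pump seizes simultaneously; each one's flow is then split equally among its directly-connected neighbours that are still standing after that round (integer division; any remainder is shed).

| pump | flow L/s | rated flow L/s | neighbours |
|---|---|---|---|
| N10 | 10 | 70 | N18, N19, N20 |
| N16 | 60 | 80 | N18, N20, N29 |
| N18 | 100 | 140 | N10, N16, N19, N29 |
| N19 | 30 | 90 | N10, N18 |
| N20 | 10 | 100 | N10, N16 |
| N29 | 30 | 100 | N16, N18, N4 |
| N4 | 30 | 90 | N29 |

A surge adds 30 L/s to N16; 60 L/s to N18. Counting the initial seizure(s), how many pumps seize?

4

Round 1 — N16 at 90 > 80; N18 at 160 > 140. N16, N18 seize.
  N16 sheds 90 L/s to N20, N29: 45 each.
    N20: 10+45 = 55 ≤ 100
    N29: 30+45 = 75 ≤ 100
  N18 sheds 160 L/s to N10, N19, N29: 53 each (1 lost).
    N10: 10+53 = 63 ≤ 70
    N19: 30+53 = 83 ≤ 90
    N29: 75+53 = 128 > 100
Round 2 — N29 seizes.
  N29 sheds 128 L/s to N4: 128 each.
    N4: 30+128 = 158 > 90
Round 3 — N4 seizes.
  N4 sheds 158 L/s: no online neighbours, lost.
No further seizures.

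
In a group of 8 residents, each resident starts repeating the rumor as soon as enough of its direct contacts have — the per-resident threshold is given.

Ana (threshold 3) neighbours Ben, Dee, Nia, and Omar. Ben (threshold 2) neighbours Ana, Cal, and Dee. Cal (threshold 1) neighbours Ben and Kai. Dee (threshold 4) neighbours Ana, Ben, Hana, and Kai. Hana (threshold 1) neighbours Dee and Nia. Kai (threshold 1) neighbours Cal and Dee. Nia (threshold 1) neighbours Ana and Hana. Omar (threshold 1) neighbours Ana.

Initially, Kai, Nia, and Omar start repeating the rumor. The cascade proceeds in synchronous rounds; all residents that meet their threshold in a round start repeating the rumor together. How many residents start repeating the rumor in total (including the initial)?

Round 1 — Kai, Nia, Omar start repeating the rumor (initial).
Round 2 — checking thresholds:
  Ana: 2 of 4 neighbours < 3, below threshold.
  Cal: 1 of 2 neighbours ≥ 1, starts repeating the rumor.
  Dee: 1 of 4 neighbours < 4, below threshold.
  Hana: 1 of 2 neighbours ≥ 1, starts repeating the rumor.
Round 3 — no new spreads; cascade stops.

5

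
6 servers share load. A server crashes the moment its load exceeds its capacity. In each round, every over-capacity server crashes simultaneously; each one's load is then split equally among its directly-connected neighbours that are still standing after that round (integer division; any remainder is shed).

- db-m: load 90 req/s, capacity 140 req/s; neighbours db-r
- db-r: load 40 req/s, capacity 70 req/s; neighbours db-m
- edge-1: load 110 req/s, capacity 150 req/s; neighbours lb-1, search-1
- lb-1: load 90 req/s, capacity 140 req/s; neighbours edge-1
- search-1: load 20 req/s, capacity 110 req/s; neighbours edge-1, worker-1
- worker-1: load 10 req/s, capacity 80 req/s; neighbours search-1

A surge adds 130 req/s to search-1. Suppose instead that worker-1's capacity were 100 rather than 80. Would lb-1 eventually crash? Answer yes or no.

With worker-1's capacity at 100:
Round 1 — search-1 at 150 > 110. search-1 crashes.
  search-1 sheds 150 req/s to edge-1, worker-1: 75 each.
    edge-1: 110+75 = 185 > 150
    worker-1: 10+75 = 85 ≤ 100
Round 2 — edge-1 crashes.
  edge-1 sheds 185 req/s to lb-1: 185 each.
    lb-1: 90+185 = 275 > 140
Round 3 — lb-1 crashes.
  lb-1 sheds 275 req/s: no online neighbours, lost.
No further crashes.

yes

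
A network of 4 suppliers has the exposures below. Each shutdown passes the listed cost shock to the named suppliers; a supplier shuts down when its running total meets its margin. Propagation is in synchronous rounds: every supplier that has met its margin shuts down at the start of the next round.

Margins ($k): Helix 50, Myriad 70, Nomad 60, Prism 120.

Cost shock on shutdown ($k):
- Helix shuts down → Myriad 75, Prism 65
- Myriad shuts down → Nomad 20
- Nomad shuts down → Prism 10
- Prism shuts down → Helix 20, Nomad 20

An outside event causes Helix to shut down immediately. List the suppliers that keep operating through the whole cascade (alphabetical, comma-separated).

Nomad, Prism

Round 1 — Helix shuts down (initial).
  Myriad: +75 → 75 ≥ 70
  Prism: +65 → 65 < 120
Round 2 — Myriad shuts down.
  Nomad: +20 → 20 < 60
No further shutdowns.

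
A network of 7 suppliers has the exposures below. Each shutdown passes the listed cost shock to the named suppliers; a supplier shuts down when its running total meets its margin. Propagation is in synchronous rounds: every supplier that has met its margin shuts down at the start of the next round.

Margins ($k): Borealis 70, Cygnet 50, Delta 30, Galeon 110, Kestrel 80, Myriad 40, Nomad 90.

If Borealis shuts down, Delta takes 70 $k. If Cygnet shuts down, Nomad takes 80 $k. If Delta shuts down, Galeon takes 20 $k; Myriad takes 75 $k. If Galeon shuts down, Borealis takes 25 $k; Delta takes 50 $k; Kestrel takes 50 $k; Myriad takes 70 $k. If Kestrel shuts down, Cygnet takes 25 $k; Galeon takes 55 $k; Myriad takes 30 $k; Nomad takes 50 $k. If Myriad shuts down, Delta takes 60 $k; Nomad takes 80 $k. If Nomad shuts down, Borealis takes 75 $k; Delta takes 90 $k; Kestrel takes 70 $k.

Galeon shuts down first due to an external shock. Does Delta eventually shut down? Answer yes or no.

yes

Round 1 — Galeon shuts down (initial).
  Borealis: +25 → 25 < 70
  Delta: +50 → 50 ≥ 30
  Kestrel: +50 → 50 < 80
  Myriad: +70 → 70 ≥ 40
Round 2 — Delta, Myriad shut down.
  Nomad: +80 → 80 < 90
No further shutdowns.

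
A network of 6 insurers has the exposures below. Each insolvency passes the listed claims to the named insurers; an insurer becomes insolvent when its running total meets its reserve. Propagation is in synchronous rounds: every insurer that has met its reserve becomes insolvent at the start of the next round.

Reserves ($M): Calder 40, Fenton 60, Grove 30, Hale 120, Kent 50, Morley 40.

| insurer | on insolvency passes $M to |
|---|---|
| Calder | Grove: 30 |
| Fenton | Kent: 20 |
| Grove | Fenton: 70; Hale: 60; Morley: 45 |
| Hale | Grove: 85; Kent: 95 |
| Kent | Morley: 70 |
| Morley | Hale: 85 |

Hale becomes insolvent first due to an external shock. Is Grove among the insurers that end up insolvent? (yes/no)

yes

Round 1 — Hale becomes insolvent (initial).
  Grove: +85 → 85 ≥ 30
  Kent: +95 → 95 ≥ 50
Round 2 — Grove, Kent become insolvent.
  Fenton: +70 → 70 ≥ 60
  Morley: +45+70 → 115 ≥ 40
Round 3 — Fenton, Morley become insolvent.
No further insolvencies.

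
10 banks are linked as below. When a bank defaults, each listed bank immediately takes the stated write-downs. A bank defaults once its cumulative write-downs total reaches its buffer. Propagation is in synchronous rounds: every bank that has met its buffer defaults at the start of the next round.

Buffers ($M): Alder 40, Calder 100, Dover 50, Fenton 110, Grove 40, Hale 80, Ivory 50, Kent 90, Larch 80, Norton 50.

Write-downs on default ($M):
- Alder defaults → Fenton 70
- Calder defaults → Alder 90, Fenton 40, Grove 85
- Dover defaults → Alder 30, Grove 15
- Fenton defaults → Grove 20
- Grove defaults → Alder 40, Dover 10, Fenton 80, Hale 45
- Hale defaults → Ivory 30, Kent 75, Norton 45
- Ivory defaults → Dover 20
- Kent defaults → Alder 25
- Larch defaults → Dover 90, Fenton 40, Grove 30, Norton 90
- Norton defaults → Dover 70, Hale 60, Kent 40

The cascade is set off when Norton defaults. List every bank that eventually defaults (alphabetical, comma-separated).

Dover, Norton

Round 1 — Norton defaults (initial).
  Dover: +70 → 70 ≥ 50
  Hale: +60 → 60 < 80
  Kent: +40 → 40 < 90
Round 2 — Dover defaults.
  Alder: +30 → 30 < 40
  Grove: +15 → 15 < 40
No further defaults.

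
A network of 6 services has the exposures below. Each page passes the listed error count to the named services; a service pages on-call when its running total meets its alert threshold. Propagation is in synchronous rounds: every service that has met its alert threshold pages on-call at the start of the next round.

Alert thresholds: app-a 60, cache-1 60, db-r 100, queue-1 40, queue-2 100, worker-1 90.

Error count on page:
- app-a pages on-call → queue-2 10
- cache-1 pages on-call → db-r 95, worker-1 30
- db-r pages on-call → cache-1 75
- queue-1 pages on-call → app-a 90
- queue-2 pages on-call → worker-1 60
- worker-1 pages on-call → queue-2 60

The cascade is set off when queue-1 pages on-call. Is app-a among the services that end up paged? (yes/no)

yes

Round 1 — queue-1 pages on-call (initial).
  app-a: +90 → 90 ≥ 60
Round 2 — app-a pages on-call.
  queue-2: +10 → 10 < 100
No further pages.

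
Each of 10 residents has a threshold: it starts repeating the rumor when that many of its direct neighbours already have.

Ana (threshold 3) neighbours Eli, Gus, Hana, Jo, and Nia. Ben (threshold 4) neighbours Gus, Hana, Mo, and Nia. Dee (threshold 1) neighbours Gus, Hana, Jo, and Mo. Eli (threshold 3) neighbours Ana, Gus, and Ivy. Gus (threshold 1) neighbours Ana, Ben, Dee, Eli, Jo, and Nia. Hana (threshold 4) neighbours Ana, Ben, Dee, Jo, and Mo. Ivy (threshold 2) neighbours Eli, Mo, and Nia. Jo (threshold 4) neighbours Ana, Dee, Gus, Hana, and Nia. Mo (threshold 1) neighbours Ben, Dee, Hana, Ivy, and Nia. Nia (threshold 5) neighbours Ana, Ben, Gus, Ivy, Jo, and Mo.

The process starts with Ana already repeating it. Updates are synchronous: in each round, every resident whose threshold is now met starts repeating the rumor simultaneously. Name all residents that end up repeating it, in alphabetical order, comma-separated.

Round 1 — Ana starts repeating the rumor (initial).
Round 2 — checking thresholds:
  Eli: 1 of 3 neighbours < 3, holds.
  Gus: 1 of 6 neighbours ≥ 1, starts repeating the rumor.
  Hana: 1 of 5 neighbours < 4, holds.
  Jo: 1 of 5 neighbours < 4, holds.
  Nia: 1 of 6 neighbours < 5, holds.
Round 3 — checking thresholds:
  Ben: 1 of 4 neighbours < 4, holds.
  Dee: 1 of 4 neighbours ≥ 1, starts repeating the rumor.
  Eli: 2 of 3 neighbours < 3, holds.
  Hana: 1 of 5 neighbours < 4, holds.
  Jo: 2 of 5 neighbours < 4, holds.
  Nia: 2 of 6 neighbours < 5, holds.
Round 4 — checking thresholds:
  Ben: 1 of 4 neighbours < 4, holds.
  Eli: 2 of 3 neighbours < 3, holds.
  Hana: 2 of 5 neighbours < 4, holds.
  Jo: 3 of 5 neighbours < 4, holds.
  Mo: 1 of 5 neighbours ≥ 1, starts repeating the rumor.
  Nia: 2 of 6 neighbours < 5, holds.
Round 5 — no new spreads; cascade stops.

Ana, Dee, Gus, Mo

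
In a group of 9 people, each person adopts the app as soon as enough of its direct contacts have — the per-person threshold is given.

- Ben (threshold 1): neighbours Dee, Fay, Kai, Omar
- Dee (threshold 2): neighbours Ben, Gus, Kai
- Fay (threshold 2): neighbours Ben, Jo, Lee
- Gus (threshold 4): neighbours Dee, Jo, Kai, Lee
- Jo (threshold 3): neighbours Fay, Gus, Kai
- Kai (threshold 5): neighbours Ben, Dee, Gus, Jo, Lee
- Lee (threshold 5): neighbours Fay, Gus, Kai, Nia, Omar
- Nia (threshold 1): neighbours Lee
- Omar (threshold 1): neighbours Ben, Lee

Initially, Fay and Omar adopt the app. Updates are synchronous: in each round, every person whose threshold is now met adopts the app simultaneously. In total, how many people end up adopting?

3

Round 1 — Fay, Omar adopt the app (initial).
Round 2 — checking thresholds:
  Ben: 2 of 4 neighbours ≥ 1, adopts the app.
  Jo: 1 of 3 neighbours < 3, holds.
  Lee: 2 of 5 neighbours < 5, holds.
Round 3 — no new adoptions; cascade stops.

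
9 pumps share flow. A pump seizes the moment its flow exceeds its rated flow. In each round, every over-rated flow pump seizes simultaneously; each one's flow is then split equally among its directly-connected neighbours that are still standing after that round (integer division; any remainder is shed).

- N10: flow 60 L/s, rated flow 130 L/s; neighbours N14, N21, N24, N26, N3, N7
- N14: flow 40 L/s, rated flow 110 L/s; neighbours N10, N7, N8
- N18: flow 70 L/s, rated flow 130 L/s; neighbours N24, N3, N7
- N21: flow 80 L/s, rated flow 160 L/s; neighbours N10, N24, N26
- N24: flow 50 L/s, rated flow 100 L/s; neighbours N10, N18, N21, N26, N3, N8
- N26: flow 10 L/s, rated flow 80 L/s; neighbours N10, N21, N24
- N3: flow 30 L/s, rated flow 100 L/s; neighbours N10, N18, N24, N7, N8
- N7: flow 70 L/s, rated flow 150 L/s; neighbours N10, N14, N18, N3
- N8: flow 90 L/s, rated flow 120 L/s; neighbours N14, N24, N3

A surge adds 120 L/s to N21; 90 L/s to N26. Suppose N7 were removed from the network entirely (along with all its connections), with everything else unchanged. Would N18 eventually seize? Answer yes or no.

With N7 removed:
Round 1 — N21 at 200 > 160; N26 at 100 > 80. N21, N26 seize.
  N21 sheds 200 L/s to N10, N24: 100 each.
    N10: 60+100 = 160 > 130
    N24: 50+100 = 150 > 100
  N26 sheds 100 L/s to N10, N24: 50 each.
    N10: 160+50 = 210 > 130
    N24: 150+50 = 200 > 100
Round 2 — N10, N24 seize.
  N10 sheds 210 L/s to N14, N3: 105 each.
    N14: 40+105 = 145 > 110
    N3: 30+105 = 135 > 100
  N24 sheds 200 L/s to N18, N3, N8: 66 each (2 lost).
    N18: 70+66 = 136 > 130
    N3: 135+66 = 201 > 100
    N8: 90+66 = 156 > 120
Round 3 — N14, N18, N3, N8 seize.
  N14 sheds 145 L/s: no online neighbours, lost.
  N18 sheds 136 L/s: no online neighbours, lost.
  N3 sheds 201 L/s: no online neighbours, lost.
  N8 sheds 156 L/s: no online neighbours, lost.
No further seizures.

yes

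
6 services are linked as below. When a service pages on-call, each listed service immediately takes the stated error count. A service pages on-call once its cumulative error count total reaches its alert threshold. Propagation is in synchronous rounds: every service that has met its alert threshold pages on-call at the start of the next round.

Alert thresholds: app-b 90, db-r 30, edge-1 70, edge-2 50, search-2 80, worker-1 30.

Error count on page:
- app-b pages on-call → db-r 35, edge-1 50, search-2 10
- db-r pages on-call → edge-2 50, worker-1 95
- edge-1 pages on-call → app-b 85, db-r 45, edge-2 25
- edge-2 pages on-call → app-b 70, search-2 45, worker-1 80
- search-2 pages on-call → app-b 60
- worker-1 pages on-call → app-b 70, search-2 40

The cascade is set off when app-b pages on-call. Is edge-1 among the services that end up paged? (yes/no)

no

Round 1 — app-b pages on-call (initial).
  db-r: +35 → 35 ≥ 30
  edge-1: +50 → 50 < 70
  search-2: +10 → 10 < 80
Round 2 — db-r pages on-call.
  edge-2: +50 → 50 ≥ 50
  worker-1: +95 → 95 ≥ 30
Round 3 — edge-2, worker-1 page on-call.
  search-2: +45+40 → 95 ≥ 80
Round 4 — search-2 pages on-call.
No further pages.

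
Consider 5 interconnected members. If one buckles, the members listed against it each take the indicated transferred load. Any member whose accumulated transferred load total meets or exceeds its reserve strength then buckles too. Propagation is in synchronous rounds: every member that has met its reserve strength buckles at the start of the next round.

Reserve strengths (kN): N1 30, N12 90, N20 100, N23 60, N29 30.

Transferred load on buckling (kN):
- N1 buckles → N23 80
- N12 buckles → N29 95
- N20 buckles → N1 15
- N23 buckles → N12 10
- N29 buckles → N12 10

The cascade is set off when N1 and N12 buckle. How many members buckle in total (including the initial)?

4

Round 1 — N1, N12 buckle (initial).
  N23: +80 → 80 ≥ 60
  N29: +95 → 95 ≥ 30
Round 2 — N23, N29 buckle.
No further bucklings.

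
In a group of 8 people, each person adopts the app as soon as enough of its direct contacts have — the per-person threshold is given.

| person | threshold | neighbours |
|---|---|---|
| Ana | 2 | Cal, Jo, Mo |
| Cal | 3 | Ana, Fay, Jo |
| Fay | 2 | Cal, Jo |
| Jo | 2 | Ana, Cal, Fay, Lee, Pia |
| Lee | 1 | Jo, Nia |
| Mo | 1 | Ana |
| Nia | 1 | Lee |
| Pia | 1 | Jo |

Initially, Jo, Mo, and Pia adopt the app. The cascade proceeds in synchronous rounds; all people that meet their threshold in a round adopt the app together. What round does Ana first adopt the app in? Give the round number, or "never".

Round 1 — Jo, Mo, Pia adopt the app (initial).
Round 2 — checking thresholds:
  Ana: 2 of 3 neighbours ≥ 2, adopts the app.
  Cal: 1 of 3 neighbours < 3, holds.
  Fay: 1 of 2 neighbours < 2, holds.
  Lee: 1 of 2 neighbours ≥ 1, adopts the app.
Round 3 — checking thresholds:
  Cal: 2 of 3 neighbours < 3, holds.
  Fay: 1 of 2 neighbours < 2, holds.
  Nia: 1 of 1 neighbours ≥ 1, adopts the app.
Round 4 — no new adoptions; cascade stops.

2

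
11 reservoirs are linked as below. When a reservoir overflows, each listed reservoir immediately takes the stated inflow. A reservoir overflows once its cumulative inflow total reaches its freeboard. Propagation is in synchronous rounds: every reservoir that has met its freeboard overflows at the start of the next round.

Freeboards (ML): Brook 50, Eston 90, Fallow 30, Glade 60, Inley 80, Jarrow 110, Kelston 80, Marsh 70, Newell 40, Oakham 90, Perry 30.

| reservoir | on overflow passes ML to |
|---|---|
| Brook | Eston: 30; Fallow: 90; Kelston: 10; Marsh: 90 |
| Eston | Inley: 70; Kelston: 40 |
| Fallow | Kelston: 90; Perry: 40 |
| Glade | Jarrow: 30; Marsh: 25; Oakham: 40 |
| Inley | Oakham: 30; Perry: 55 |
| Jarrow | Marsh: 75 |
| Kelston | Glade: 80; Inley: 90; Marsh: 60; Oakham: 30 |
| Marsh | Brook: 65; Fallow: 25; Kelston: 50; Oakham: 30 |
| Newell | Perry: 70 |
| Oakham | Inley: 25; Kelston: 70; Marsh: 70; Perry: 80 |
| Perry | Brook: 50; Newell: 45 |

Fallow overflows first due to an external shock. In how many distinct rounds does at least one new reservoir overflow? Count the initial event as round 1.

4

Round 1 — Fallow overflows (initial).
  Kelston: +90 → 90 ≥ 80
  Perry: +40 → 40 ≥ 30
Round 2 — Kelston, Perry overflow.
  Brook: +50 → 50 ≥ 50
  Glade: +80 → 80 ≥ 60
  Inley: +90 → 90 ≥ 80
  Marsh: +60 → 60 < 70
  Newell: +45 → 45 ≥ 40
  Oakham: +30 → 30 < 90
Round 3 — Brook, Glade, Inley, Newell overflow.
  Eston: +30 → 30 < 90
  Jarrow: +30 → 30 < 110
  Marsh: +90+25 → 175 ≥ 70
  Oakham: +40+30 → 100 ≥ 90
Round 4 — Marsh, Oakham overflow.
No further overflows.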